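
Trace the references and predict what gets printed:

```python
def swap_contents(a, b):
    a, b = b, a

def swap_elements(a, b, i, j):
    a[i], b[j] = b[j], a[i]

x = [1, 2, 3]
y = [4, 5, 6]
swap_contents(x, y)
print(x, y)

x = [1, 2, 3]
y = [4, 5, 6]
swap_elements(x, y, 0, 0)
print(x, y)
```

Key concept: parameter rebinding vs mutation.
Step by step:
`x = [1, 2, 3]` → x = [1, 2, 3]
`y = [4, 5, 6]` → y = [4, 5, 6]
`swap_contents(x, y)` → no visible change to tracked variables
`print(x, y)` → prints [1, 2, 3] [4, 5, 6]
`x = [1, 2, 3]` → x = [1, 2, 3]
`y = [4, 5, 6]` → y = [4, 5, 6]
`swap_elements(x, y, 0, 0)` → x = [4, 2, 3]; y = [1, 5, 6]
`print(x, y)` → prints [4, 2, 3] [1, 5, 6]

Answer:
[1, 2, 3] [4, 5, 6]
[4, 2, 3] [1, 5, 6]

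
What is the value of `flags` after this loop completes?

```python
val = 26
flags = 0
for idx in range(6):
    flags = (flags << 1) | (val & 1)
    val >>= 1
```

Reverse lowest 6 bits of 26
`flags` takes the values: 0 → 1 → 2 → 5 → 11 → 22

Answer: 22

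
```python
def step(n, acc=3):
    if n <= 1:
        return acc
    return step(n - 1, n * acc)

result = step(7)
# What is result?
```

Accumulator trace (n, acc): (7, 3) -> (6, 21) -> (5, 126) -> (4, 630) -> (3, 2520) -> (2, 7560) -> (1, 15120) -> return 15120

Answer: 15120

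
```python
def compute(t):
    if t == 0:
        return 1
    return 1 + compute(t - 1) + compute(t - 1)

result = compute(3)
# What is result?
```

compute(t) = 1 + 2·compute(t-1), compute(0)=1. Closed form: (1+1)·2^3 - 1 = 15.

Answer: 15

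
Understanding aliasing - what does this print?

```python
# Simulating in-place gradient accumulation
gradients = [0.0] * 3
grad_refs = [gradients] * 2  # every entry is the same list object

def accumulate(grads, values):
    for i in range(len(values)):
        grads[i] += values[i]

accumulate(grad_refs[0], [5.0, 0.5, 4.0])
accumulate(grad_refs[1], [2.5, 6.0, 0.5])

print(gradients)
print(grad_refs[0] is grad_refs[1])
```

Key concept: gradient accumulation aliasing.
Step by step:
`gradients = [0.0] * 3` → gradients = [0.0, 0.0, 0.0]
`grad_refs = [gradients] * 2` → grad_refs = [[0.0, 0.0, 0.0], [0.0, 0.0, 0.0]]
`accumulate(grad_refs[0], [5.0, 0.5, 4.0])` → gradients = [5.0, 0.5, 4.0]; grad_refs = [[5.0, 0.5, 4.0], [5.0, 0.5, 4.0]]
`accumulate(grad_refs[1], [2.5, 6.0, 0.5])` → gradients = [7.5, 6.5, 4.5]; grad_refs = [[7.5, 6.5, 4.5], [7.5, 6.5, 4.5]]
`print(gradients)` → prints [7.5, 6.5, 4.5]
`print(grad_refs[0] is grad_refs[1])` → prints True

Answer:
[7.5, 6.5, 4.5]
True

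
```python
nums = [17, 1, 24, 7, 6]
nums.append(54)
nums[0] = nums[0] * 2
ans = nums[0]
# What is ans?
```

Trace:
`nums = [17, 1, 24, 7, 6]` → nums = [17, 1, 24, 7, 6]
`nums.append(54)` → nums = [17, 1, 24, 7, 6, 54]
`nums[0] = nums[0] * 2` → nums = [34, 1, 24, 7, 6, 54]
`ans = nums[0]` → ans = 34
So ans = 34

Answer: 34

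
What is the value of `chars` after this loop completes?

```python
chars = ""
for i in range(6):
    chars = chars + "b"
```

Repeat 'b' 6 times
`chars` takes the values: "" → "b" → "bb" → "bbb" → "bbbb" → "bbbbb" → "bbbbbb"

Answer: "bbbbbb"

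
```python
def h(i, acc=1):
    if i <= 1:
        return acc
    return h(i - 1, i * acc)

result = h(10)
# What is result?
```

Accumulator trace (n, acc): (10, 1) -> (9, 10) -> (8, 90) -> (7, 720) -> (6, 5040) -> (5, 30240) -> (4, 151200) -> (3, 604800) -> (2, 1814400) -> (1, 3628800) -> return 3628800

Answer: 3628800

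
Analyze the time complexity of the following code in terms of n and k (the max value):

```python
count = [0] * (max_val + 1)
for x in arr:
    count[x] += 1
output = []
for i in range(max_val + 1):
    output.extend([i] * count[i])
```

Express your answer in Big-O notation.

This is Counting sort (k = max value). Time complexity: O(n + k).

Answer: O(n + k)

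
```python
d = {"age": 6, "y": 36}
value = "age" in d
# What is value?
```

Trace:
`d = {"age": 6, "y": 36}` → d = {'age': 6, 'y': 36}
`value = "age" in d` → value = True
So value = True

Answer: True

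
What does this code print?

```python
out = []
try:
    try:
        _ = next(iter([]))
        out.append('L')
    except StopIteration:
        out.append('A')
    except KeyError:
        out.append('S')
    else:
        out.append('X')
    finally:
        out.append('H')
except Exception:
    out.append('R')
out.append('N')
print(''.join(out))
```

Execution trace: 'A' (inner except StopIteration) → 'H' (inner finally) → 'N' (after the try/except). Output: AHN

Answer: AHN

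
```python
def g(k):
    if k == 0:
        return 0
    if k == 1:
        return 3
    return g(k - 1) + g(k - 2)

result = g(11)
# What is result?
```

Build up from base cases: g(0)=0, g(1)=3, g(2)=3, g(3)=6, g(4)=9, g(5)=15, g(6)=24, ..., g(11)=267

Answer: 267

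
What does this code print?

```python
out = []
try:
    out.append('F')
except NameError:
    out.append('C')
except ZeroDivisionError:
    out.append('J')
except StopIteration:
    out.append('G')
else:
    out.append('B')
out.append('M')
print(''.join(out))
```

Execution trace: 'F' (try body, no exception) → 'B' (else) → 'M' (after the try/except). Output: FBM

Answer: FBM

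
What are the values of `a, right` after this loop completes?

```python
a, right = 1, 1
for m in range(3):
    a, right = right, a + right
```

Fibonacci: after 3 iterations
`a, right` takes the values: (1, 1) → (1, 2) → (2, 3) → (3, 5)

Answer: 3, 5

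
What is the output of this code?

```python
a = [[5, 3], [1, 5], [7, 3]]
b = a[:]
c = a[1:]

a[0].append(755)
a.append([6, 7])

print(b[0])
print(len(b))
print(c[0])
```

Key concept: slice with nested mutation.
Step by step:
`a = [[5, 3], [1, 5], [7, 3]]` → a = [[5, 3], [1, 5], [7, 3]]
`b = a[:]` → b = [[5, 3], [1, 5], [7, 3]]
`c = a[1:]` → c = [[1, 5], [7, 3]]
`a[0].append(755)` → a = [[5, 3, 755], [1, 5], [7, 3]]; b = [[5, 3, 755], [1, 5], [7, 3]]
`a.append([6, 7])` → a = [[5, 3, 755], [1, 5], [7, 3], [6, 7]]
`print(b[0])` → prints [5, 3, 755]
`print(len(b))` → prints 3
`print(c[0])` → prints [1, 5]

Answer:
[5, 3, 755]
3
[1, 5]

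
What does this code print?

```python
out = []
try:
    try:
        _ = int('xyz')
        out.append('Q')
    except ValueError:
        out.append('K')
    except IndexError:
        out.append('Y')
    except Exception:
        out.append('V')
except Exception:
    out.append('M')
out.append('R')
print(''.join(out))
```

Execution trace: 'K' (inner except ValueError) → 'R' (after the try/except). Output: KR

Answer: KR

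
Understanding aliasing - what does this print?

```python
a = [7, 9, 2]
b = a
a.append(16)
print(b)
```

Key concept: basic list aliasing.
Step by step:
`a = [7, 9, 2]` → a = [7, 9, 2]
`b = a` → b = [7, 9, 2] (same object as a)
`a.append(16)` → a = [7, 9, 2, 16] (same object as b); b = [7, 9, 2, 16] (same object as a)
`print(b)` → prints [7, 9, 2, 16]

Answer: [7, 9, 2, 16]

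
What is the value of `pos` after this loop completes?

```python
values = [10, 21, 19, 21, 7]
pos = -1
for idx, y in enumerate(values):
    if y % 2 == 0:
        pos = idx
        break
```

First even number index in [10, 21, 19, 21, 7]
`pos` takes the values: -1 → 0

Answer: 0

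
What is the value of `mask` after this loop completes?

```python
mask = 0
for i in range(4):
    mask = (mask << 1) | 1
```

Build 4 consecutive 1-bits: 0b1111
`mask` takes the values: 0 → 1 → 3 → 7 → 15

Answer: 15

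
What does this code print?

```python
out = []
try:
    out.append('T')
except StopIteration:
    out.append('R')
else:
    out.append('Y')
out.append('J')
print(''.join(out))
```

Execution trace: 'T' (try body, no exception) → 'Y' (else) → 'J' (after the try/except). Output: TYJ

Answer: TYJ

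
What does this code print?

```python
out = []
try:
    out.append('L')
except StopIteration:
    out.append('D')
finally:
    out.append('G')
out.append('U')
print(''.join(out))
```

Execution trace: 'L' (try body, no exception) → 'G' (finally) → 'U' (after the try/except). Output: LGU

Answer: LGU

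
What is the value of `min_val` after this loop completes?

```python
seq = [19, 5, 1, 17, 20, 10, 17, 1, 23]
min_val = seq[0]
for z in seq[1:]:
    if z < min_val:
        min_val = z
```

Minimum of [19, 5, 1, 17, 20, 10, 17, 1, 23]
`min_val` takes the values: 19 → 5 → 1

Answer: 1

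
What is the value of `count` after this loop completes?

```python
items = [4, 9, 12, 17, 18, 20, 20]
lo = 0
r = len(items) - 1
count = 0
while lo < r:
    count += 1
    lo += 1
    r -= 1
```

Iterations until pointers meet (list length 7)
`count` takes the values: 0 → 1 → 2 → 3

Answer: 3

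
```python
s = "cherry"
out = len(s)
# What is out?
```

Trace:
`s = "cherry"` → s = 'cherry'
`out = len(s)` → out = 6
So out = 6

Answer: 6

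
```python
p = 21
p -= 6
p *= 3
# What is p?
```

Trace:
`p = 21` → p = 21
`p -= 6` → p = 15
`p *= 3` → p = 45
So p = 45

Answer: 45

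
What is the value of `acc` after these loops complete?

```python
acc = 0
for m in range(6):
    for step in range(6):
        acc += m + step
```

Sum of all m+step for m,step in 6x6
`acc` takes the values: 0 → 1 → 3 → 6 → 10 → 15 → 16 → 18 → 21 → 25 → 30 → 36 → 38 → 41 → 45 → 50 → 56 → 63 → 66 → 70 → 75 → 81 → 88 → 96 → 100 → 105 → 111 → 118 → 126 → 135 → 140 → 146 → 153 → 161 → 170 → 180

Answer: 180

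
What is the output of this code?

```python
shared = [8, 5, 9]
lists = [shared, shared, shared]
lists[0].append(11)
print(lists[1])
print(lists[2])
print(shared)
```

Key concept: list of same reference.
Step by step:
`shared = [8, 5, 9]` → shared = [8, 5, 9]
`lists = [shared, shared, shared]` → lists = [[8, 5, 9], [8, 5, 9], [8, 5, 9]]
`lists[0].append(11)` → shared = [8, 5, 9, 11]; lists = [[8, 5, 9, 11], [8, 5, 9, 11], [8, 5, 9, 11]]
`print(lists[1])` → prints [8, 5, 9, 11]
`print(lists[2])` → prints [8, 5, 9, 11]
`print(shared)` → prints [8, 5, 9, 11]

Answer:
[8, 5, 9, 11]
[8, 5, 9, 11]
[8, 5, 9, 11]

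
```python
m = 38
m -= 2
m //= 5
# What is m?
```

Trace:
`m = 38` → m = 38
`m -= 2` → m = 36
`m //= 5` → m = 7
So m = 7

Answer: 7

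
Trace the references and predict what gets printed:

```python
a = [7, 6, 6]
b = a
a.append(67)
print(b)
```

Key concept: basic list aliasing.
Step by step:
`a = [7, 6, 6]` → a = [7, 6, 6]
`b = a` → b = [7, 6, 6] (same object as a)
`a.append(67)` → a = [7, 6, 6, 67] (same object as b); b = [7, 6, 6, 67] (same object as a)
`print(b)` → prints [7, 6, 6, 67]

Answer: [7, 6, 6, 67]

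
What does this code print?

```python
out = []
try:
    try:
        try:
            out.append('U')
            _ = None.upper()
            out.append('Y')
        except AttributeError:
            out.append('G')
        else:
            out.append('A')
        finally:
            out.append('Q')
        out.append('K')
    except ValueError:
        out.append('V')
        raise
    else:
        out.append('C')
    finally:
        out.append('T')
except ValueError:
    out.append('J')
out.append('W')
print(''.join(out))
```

Execution trace: 'U' (inner try body) → 'G' (inner except AttributeError) → 'Q' (inner finally) → 'K' (try body, no exception) → 'C' (else) → 'T' (finally) → 'W' (after the try/except). Output: UGQKCTW

Answer: UGQKCTW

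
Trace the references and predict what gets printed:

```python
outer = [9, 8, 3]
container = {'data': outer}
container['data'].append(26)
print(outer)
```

Key concept: dict holds reference to list.
Step by step:
`outer = [9, 8, 3]` → outer = [9, 8, 3]
`container = {'data': outer}` → container = {'data': [9, 8, 3]}
`container['data'].append(26)` → outer = [9, 8, 3, 26]; container = {'data': [9, 8, 3, 26]}
`print(outer)` → prints [9, 8, 3, 26]

Answer: [9, 8, 3, 26]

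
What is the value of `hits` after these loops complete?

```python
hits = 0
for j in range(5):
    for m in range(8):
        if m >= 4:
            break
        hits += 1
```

Inner breaks at 4, outer runs 5 times
`hits` takes the values: 0 → 1 → 2 → 3 → 4 → 5 → 6 → 7 → 8 → 9 → 10 → 11 → 12 → 13 → 14 → 15 → 16 → 17 → 18 → 19 → 20

Answer: 20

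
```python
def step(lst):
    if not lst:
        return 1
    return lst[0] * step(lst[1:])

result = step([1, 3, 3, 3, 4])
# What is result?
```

Product over [1, 3, 3, 3, 4] = 1 * 3 * 3 * 3 * 4 = 108

Answer: 108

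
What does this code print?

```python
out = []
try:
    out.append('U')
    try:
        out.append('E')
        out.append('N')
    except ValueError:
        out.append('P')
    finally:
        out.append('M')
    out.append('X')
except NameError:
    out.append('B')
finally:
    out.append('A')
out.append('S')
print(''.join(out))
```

Execution trace: 'U' (try body) → 'E' (inner try body) → 'N' (inner try body, no exception) → 'M' (inner finally) → 'X' (try body, no exception) → 'A' (finally) → 'S' (after the try/except). Output: UENMXAS

Answer: UENMXAS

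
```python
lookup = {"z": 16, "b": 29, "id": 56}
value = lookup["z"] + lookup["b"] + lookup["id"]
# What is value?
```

Trace:
`lookup = {"z": 16, "b": 29, "id": 56}` → lookup = {'z': 16, 'b': 29, 'id': 56}
`value = lookup["z"] + lookup["b"] + lookup["id"]` → value = 101
So value = 101

Answer: 101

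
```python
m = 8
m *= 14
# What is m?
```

Trace:
`m = 8` → m = 8
`m *= 14` → m = 112
So m = 112

Answer: 112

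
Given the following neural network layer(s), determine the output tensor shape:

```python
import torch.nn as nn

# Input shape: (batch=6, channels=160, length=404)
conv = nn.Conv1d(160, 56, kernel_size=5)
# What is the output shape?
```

Input: (6, 160, 404) -> Output: (6, 56, 400)

Answer: (6, 56, 400)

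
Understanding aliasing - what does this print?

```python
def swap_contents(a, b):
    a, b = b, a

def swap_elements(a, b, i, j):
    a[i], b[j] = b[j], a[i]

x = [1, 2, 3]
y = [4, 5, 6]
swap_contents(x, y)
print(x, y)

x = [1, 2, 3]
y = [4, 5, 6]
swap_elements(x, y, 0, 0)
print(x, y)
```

Key concept: parameter rebinding vs mutation.
Step by step:
`x = [1, 2, 3]` → x = [1, 2, 3]
`y = [4, 5, 6]` → y = [4, 5, 6]
`swap_contents(x, y)` → no visible change to tracked variables
`print(x, y)` → prints [1, 2, 3] [4, 5, 6]
`x = [1, 2, 3]` → x = [1, 2, 3]
`y = [4, 5, 6]` → y = [4, 5, 6]
`swap_elements(x, y, 0, 0)` → x = [4, 2, 3]; y = [1, 5, 6]
`print(x, y)` → prints [4, 2, 3] [1, 5, 6]

Answer:
[1, 2, 3] [4, 5, 6]
[4, 2, 3] [1, 5, 6]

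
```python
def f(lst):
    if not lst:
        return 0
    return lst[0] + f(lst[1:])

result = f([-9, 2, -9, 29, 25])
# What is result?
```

(-9) + 2 + (-9) + 29 + 25 + 0 = 38

Answer: 38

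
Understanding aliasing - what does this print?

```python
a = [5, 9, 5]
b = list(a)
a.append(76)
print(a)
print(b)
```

Key concept: list() constructor creates copy.
Step by step:
`a = [5, 9, 5]` → a = [5, 9, 5]
`b = list(a)` → b = [5, 9, 5]
`a.append(76)` → a = [5, 9, 5, 76]
`print(a)` → prints [5, 9, 5, 76]
`print(b)` → prints [5, 9, 5]

Answer:
[5, 9, 5, 76]
[5, 9, 5]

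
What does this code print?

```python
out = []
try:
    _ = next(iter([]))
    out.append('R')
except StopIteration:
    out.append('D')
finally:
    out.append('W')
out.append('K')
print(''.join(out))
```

Execution trace: 'D' (except StopIteration) → 'W' (finally) → 'K' (after the try/except). Output: DWK

Answer: DWK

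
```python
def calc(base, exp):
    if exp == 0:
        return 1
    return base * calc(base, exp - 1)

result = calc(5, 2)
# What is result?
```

calc(5, 2) = 5 * 5 = 25

Answer: 25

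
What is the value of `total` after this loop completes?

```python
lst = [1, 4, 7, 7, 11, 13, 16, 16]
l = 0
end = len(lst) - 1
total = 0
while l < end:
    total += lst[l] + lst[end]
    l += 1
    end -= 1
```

Sum of pairs from ends
`total` takes the values: 0 → 17 → 37 → 57 → 75

Answer: 75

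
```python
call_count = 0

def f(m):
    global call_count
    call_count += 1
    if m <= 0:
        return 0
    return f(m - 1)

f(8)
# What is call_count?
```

Linear recursion stepping by 1: 9 calls from m=8 down to ≤0.

Answer: 9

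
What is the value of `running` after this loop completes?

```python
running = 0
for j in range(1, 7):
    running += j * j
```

Sum of squares 1² to 6² = 91
`running` takes the values: 0 → 1 → 5 → 14 → 30 → 55 → 91

Answer: 91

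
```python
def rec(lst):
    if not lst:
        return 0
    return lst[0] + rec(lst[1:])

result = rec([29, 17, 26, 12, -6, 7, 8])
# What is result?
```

29 + 17 + 26 + 12 + (-6) + 7 + 8 + 0 = 93

Answer: 93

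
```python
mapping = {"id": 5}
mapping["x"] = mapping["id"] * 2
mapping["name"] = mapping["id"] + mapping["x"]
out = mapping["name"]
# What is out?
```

Trace:
`mapping = {"id": 5}` → mapping = {'id': 5}
`mapping["x"] = mapping["id"] * 2` → mapping = {'id': 5, 'x': 10}
`mapping["name"] = mapping["id"] + mapping["x"]` → mapping = {'id': 5, 'x': 10, 'name': 15}
`out = mapping["name"]` → out = 15
So out = 15

Answer: 15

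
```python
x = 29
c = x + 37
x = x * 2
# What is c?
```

Trace:
`x = 29` → x = 29
`c = x + 37` → c = 66
`x = x * 2` → x = 58
So c = 66

Answer: 66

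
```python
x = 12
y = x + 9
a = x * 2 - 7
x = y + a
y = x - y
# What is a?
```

Trace:
`x = 12` → x = 12
`y = x + 9` → y = 21
`a = x * 2 - 7` → a = 17
`x = y + a` → x = 38
`y = x - y` → y = 17
So a = 17

Answer: 17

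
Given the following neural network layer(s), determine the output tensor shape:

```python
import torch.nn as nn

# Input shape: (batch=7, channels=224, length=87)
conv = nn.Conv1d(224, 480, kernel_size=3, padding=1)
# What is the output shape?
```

Input: (7, 224, 87) -> Output: (7, 480, 87)

Answer: (7, 480, 87)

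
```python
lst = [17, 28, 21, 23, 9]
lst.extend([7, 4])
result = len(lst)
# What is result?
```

Trace:
`lst = [17, 28, 21, 23, 9]` → lst = [17, 28, 21, 23, 9]
`lst.extend([7, 4])` → lst = [17, 28, 21, 23, 9, 7, 4]
`result = len(lst)` → result = 7
So result = 7

Answer: 7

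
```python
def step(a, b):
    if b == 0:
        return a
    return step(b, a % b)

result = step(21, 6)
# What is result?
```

step(21, 6) -> step(6, 3) -> step(3, 0) -> 3

Answer: 3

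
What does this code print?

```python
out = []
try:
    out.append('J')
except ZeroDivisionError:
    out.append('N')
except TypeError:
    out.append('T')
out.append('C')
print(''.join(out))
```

Execution trace: 'J' (try body, no exception) → 'C' (after the try/except). Output: JC

Answer: JC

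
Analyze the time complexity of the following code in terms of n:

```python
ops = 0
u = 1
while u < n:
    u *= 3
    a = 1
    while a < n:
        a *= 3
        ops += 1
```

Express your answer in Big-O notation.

Each loop level contributes: log n × log n. Multiplying the contributions gives O(log² n).

Answer: O(log² n)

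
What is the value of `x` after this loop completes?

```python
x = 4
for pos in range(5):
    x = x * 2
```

Multiply by 2, 5 times: 4 * 2^5 = 128
`x` takes the values: 4 → 8 → 16 → 32 → 64 → 128

Answer: 128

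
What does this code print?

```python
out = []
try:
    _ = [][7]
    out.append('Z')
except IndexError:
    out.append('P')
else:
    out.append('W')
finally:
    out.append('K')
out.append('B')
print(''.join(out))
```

Execution trace: 'P' (except IndexError) → 'K' (finally) → 'B' (after the try/except). Output: PKB

Answer: PKB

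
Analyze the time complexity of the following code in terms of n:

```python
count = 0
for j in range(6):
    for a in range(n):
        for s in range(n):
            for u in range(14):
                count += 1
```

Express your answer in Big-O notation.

Each loop level contributes: 1 × n × n × 1. Multiplying the contributions gives O(n^2).

Answer: O(n^2)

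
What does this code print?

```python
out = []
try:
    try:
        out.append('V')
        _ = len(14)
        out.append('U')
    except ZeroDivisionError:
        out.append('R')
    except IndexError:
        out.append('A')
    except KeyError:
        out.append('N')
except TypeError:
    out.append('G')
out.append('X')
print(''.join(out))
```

Execution trace: 'V' (try body) → 'G' (outer except TypeError) → 'X' (after the try/except). Output: VGX

Answer: VGX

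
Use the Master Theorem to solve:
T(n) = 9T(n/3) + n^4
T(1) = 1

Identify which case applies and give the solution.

a=9, b=3, f(n)=n^4. log_3(9) = 2. Since c=4 > 2 and the regularity condition holds (9(n/3)^4 = (9/3^4)n^4 with 9/3^4 < 1), Case 3 applies: T(n) = Θ(f(n)) = O(n^4).

Answer: O(n^4) - Case 3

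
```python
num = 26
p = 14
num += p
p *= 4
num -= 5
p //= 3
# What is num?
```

Trace:
`num = 26` → num = 26
`p = 14` → p = 14
`num += p` → num = 40
`p *= 4` → p = 56
`num -= 5` → num = 35
`p //= 3` → p = 18
So num = 35

Answer: 35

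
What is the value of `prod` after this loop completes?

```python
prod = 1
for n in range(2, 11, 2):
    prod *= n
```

Product of even numbers 2 to 10
`prod` takes the values: 1 → 2 → 8 → 48 → 384 → 3840

Answer: 3840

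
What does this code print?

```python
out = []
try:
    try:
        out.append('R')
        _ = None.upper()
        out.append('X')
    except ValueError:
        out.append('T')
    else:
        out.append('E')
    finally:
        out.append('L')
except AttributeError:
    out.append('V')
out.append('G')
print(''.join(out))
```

Execution trace: 'R' (try body) → 'L' (finally) → 'V' (outer except AttributeError) → 'G' (after the try/except). Output: RLVG

Answer: RLVG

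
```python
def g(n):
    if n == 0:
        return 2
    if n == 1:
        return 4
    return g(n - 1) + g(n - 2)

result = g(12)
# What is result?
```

Build up from base cases: g(0)=2, g(1)=4, g(2)=6, g(3)=10, g(4)=16, g(5)=26, g(6)=42, ..., g(12)=754

Answer: 754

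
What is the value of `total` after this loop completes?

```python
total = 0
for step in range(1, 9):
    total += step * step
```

Sum of squares 1² to 8² = 204
`total` takes the values: 0 → 1 → 5 → 14 → 30 → 55 → 91 → 140 → 204

Answer: 204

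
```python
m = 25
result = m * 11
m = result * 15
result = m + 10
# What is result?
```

Trace:
`m = 25` → m = 25
`result = m * 11` → result = 275
`m = result * 15` → m = 4125
`result = m + 10` → result = 4135
So result = 4135

Answer: 4135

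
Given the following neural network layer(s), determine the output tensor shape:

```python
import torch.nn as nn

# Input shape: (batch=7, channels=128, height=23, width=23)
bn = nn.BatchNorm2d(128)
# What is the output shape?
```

Input: (7, 128, 23, 23) -> Output: (7, 128, 23, 23)

Answer: (7, 128, 23, 23)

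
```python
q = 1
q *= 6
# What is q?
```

Trace:
`q = 1` → q = 1
`q *= 6` → q = 6
So q = 6

Answer: 6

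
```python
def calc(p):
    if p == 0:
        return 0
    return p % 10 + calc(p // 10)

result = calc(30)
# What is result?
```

Sum of digits of 30: 0 + 3 = 3

Answer: 3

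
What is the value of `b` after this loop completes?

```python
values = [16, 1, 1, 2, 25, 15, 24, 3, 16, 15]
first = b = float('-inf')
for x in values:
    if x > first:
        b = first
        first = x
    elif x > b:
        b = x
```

Second largest (with repeats) in [16, 1, 1, 2, 25, 15, 24, 3, 16, 15]
`b` takes the values: -inf → 1 → 2 → 16 → 24

Answer: 24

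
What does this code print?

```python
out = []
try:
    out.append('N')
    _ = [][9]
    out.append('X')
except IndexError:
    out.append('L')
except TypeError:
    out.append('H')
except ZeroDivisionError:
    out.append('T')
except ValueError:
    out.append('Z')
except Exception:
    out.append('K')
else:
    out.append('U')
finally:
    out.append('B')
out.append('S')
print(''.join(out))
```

Execution trace: 'N' (try body) → 'L' (except IndexError) → 'B' (finally) → 'S' (after the try/except). Output: NLBS

Answer: NLBS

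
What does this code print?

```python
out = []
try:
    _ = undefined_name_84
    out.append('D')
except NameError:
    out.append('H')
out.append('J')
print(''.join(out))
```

Execution trace: 'H' (except NameError) → 'J' (after the try/except). Output: HJ

Answer: HJ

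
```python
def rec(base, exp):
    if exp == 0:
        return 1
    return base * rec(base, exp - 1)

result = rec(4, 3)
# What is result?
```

rec(4, 3) = 4 * 4 * 4 = 64

Answer: 64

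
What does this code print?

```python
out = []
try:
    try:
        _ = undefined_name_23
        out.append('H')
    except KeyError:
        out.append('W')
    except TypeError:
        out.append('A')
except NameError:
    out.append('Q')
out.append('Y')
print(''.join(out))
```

Execution trace: 'Q' (outer except NameError) → 'Y' (after the try/except). Output: QY

Answer: QY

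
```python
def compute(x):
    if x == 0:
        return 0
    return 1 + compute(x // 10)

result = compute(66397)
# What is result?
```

Count of digits of 66397: 5

Answer: 5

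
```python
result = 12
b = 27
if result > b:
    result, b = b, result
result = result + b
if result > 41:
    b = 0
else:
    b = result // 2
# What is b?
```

Trace:
`result = 12` → result = 12
`b = 27` → b = 27
`if result > b: ...` → result > b is False → no variable changes
`result = result + b` → result = 39
`if result > 41: ...` → result > 41 is False, take else branch → b = 19
So b = 19

Answer: 19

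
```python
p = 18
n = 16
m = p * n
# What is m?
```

Trace:
`p = 18` → p = 18
`n = 16` → n = 16
`m = p * n` → m = 288
So m = 288

Answer: 288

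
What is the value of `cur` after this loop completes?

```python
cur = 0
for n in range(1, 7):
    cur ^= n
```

XOR of 1 to 6
`cur` takes the values: 0 → 1 → 3 → 0 → 4 → 1 → 7

Answer: 7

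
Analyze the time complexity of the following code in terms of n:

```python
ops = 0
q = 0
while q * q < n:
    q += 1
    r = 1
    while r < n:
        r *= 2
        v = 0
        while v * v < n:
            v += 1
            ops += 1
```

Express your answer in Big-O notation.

Each loop level contributes: √n × log n × √n. Multiplying the contributions gives O(n log n).

Answer: O(n log n)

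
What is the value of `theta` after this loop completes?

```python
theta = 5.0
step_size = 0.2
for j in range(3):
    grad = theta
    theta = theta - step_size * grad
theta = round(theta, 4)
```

Gradient descent: w = 5.0 * (1 - 0.2)^3
`theta` takes the values: 5.0 → 4.0 → 3.2 → 2.56

Answer: 2.56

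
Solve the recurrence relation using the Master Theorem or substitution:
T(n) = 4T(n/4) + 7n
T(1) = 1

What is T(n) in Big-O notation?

By Master Theorem: a=4, b=4, f(n)=7n. Since log_4(4) = 1 and f(n) = Θ(n^1), Case 2 applies. T(n) = O(n log n).

Answer: O(n log n)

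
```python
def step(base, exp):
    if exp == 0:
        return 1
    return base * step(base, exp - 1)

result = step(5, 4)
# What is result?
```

step(5, 4) = 5 * 5 * 5 * 5 = 625

Answer: 625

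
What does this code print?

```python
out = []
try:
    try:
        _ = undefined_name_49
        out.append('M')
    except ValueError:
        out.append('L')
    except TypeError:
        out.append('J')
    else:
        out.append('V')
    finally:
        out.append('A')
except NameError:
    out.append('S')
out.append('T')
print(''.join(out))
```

Execution trace: 'A' (finally) → 'S' (outer except NameError) → 'T' (after the try/except). Output: AST

Answer: AST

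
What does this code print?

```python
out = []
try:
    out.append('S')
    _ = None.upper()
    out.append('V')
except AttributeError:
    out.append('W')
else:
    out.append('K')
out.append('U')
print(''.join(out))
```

Execution trace: 'S' (try body) → 'W' (except AttributeError) → 'U' (after the try/except). Output: SWU

Answer: SWU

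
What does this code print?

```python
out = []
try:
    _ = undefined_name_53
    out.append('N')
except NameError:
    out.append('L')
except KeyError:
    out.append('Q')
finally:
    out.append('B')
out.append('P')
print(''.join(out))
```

Execution trace: 'L' (except NameError) → 'B' (finally) → 'P' (after the try/except). Output: LBP

Answer: LBP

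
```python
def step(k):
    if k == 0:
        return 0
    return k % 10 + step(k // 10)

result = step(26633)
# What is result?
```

Sum of digits of 26633: 3 + 3 + 6 + 6 + 2 = 20

Answer: 20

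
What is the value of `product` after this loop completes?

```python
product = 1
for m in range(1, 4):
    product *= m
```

3! = 6
`product` takes the values: 1 → 2 → 6

Answer: 6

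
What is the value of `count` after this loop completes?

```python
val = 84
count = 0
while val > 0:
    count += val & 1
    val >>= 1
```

Count set bits in 84 (binary: 0b1010100)
`count` takes the values: 0 → 1 → 2 → 3

Answer: 3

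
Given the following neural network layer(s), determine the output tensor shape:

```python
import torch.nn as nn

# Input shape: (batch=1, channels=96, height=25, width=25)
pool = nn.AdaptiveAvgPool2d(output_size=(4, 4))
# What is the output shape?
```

Input: (1, 96, 25, 25) -> Output: (1, 96, 4, 4)

Answer: (1, 96, 4, 4)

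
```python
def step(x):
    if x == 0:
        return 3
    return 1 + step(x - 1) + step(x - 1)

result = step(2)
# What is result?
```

step(x) = 1 + 2·step(x-1), step(0)=3. Closed form: (3+1)·2^2 - 1 = 15.

Answer: 15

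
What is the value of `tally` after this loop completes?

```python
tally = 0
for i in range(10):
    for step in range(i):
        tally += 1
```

Triangle number: 0+1+2+...+9
`tally` takes the values: 0 → 1 → 2 → 3 → 4 → 5 → 6 → 7 → 8 → 9 → 10 → 11 → 12 → 13 → 14 → 15 → 16 → 17 → 18 → 19 → 20 → 21 → 22 → 23 → 24 → 25 → 26 → 27 → 28 → 29 → … → 41 → 42 → 43 → 44 → 45

Answer: 45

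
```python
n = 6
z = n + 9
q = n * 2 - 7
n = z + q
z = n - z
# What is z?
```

Trace:
`n = 6` → n = 6
`z = n + 9` → z = 15
`q = n * 2 - 7` → q = 5
`n = z + q` → n = 20
`z = n - z` → z = 5
So z = 5

Answer: 5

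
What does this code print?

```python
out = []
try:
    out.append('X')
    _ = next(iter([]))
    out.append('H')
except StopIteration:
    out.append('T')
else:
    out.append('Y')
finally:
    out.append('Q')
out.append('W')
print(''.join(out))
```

Execution trace: 'X' (try body) → 'T' (except StopIteration) → 'Q' (finally) → 'W' (after the try/except). Output: XTQW

Answer: XTQW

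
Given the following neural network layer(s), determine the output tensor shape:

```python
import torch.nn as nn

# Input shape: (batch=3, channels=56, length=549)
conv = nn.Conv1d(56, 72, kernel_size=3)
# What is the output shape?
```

Input: (3, 56, 549) -> Output: (3, 72, 547)

Answer: (3, 72, 547)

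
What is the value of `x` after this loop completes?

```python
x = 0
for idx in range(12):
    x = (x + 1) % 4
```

Increment mod 4, 12 times = 0
`x` takes the values: 0 → 1 → 2 → 3 → 0 → 1 → 2 → 3 → 0 → 1 → 2 → 3 → 0

Answer: 0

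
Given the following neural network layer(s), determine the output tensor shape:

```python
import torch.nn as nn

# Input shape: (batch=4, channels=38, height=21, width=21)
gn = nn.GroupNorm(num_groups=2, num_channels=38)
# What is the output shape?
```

Input: (4, 38, 21, 21) -> Output: (4, 38, 21, 21)

Answer: (4, 38, 21, 21)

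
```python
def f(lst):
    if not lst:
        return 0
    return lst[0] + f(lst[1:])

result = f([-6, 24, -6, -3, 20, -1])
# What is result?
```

(-6) + 24 + (-6) + (-3) + 20 + (-1) + 0 = 28

Answer: 28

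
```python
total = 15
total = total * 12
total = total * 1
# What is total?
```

Trace:
`total = 15` → total = 15
`total = total * 12` → total = 180
`total = total * 1` → total = 180
So total = 180

Answer: 180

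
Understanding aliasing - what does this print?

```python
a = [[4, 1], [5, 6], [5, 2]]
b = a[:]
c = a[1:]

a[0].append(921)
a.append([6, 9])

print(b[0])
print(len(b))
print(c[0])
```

Key concept: slice with nested mutation.
Step by step:
`a = [[4, 1], [5, 6], [5, 2]]` → a = [[4, 1], [5, 6], [5, 2]]
`b = a[:]` → b = [[4, 1], [5, 6], [5, 2]]
`c = a[1:]` → c = [[5, 6], [5, 2]]
`a[0].append(921)` → a = [[4, 1, 921], [5, 6], [5, 2]]; b = [[4, 1, 921], [5, 6], [5, 2]]
`a.append([6, 9])` → a = [[4, 1, 921], [5, 6], [5, 2], [6, 9]]
`print(b[0])` → prints [4, 1, 921]
`print(len(b))` → prints 3
`print(c[0])` → prints [5, 6]

Answer:
[4, 1, 921]
3
[5, 6]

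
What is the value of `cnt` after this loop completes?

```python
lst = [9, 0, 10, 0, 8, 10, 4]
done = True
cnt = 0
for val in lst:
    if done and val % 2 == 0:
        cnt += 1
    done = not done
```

Count even values at even positions
`cnt` takes the values: 0 → 1 → 2 → 3

Answer: 3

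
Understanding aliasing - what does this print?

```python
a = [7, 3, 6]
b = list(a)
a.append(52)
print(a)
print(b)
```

Key concept: list() constructor creates copy.
Step by step:
`a = [7, 3, 6]` → a = [7, 3, 6]
`b = list(a)` → b = [7, 3, 6]
`a.append(52)` → a = [7, 3, 6, 52]
`print(a)` → prints [7, 3, 6, 52]
`print(b)` → prints [7, 3, 6]

Answer:
[7, 3, 6, 52]
[7, 3, 6]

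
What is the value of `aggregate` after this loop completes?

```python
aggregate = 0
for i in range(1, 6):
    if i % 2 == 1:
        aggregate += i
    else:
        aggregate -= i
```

Add odd, subtract even
`aggregate` takes the values: 0 → 1 → -1 → 2 → -2 → 3

Answer: 3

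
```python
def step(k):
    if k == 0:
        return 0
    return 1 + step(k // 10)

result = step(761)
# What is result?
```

Count of digits of 761: 3

Answer: 3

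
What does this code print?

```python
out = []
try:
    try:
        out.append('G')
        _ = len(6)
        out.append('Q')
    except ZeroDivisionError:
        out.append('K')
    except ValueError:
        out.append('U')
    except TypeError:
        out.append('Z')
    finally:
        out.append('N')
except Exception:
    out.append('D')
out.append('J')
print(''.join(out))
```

Execution trace: 'G' (inner try body) → 'Z' (inner except TypeError) → 'N' (inner finally) → 'J' (after the try/except). Output: GZNJ

Answer: GZNJ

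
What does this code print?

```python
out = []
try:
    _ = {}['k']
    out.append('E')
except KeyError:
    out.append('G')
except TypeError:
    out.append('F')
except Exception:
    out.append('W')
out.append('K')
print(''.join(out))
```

Execution trace: 'G' (except KeyError) → 'K' (after the try/except). Output: GK

Answer: GK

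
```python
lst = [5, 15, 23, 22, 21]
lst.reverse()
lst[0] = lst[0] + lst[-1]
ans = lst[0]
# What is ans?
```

Trace:
`lst = [5, 15, 23, 22, 21]` → lst = [5, 15, 23, 22, 21]
`lst.reverse()` → lst = [21, 22, 23, 15, 5]
`lst[0] = lst[0] + lst[-1]` → lst = [26, 22, 23, 15, 5]
`ans = lst[0]` → ans = 26
So ans = 26

Answer: 26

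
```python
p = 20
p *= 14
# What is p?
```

Trace:
`p = 20` → p = 20
`p *= 14` → p = 280
So p = 280

Answer: 280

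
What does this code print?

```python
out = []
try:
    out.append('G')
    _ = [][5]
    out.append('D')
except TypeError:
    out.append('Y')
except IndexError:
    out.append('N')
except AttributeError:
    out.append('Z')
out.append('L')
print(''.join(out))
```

Execution trace: 'G' (try body) → 'N' (except IndexError) → 'L' (after the try/except). Output: GNL

Answer: GNL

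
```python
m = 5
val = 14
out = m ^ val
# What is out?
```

Trace:
`m = 5` → m = 5
`val = 14` → val = 14
`out = m ^ val` → out = 11
So out = 11

Answer: 11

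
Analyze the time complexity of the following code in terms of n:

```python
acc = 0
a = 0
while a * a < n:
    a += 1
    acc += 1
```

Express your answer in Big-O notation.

Each loop level contributes: √n. Multiplying the contributions gives O(√n).

Answer: O(√n)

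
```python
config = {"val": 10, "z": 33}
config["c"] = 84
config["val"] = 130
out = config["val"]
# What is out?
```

Trace:
`config = {"val": 10, "z": 33}` → config = {'val': 10, 'z': 33}
`config["c"] = 84` → config = {'val': 10, 'z': 33, 'c': 84}
`config["val"] = 130` → config = {'val': 130, 'z': 33, 'c': 84}
`out = config["val"]` → out = 130
So out = 130

Answer: 130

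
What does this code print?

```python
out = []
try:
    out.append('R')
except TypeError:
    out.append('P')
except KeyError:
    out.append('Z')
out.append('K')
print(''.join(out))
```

Execution trace: 'R' (try body, no exception) → 'K' (after the try/except). Output: RK

Answer: RK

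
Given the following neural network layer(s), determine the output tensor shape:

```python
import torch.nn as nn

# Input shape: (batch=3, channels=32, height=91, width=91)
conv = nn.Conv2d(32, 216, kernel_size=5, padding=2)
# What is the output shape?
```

Input: (3, 32, 91, 91) -> Output: (3, 216, 91, 91)

Answer: (3, 216, 91, 91)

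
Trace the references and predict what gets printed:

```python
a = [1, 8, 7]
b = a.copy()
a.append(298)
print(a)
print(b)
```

Key concept: list.copy() creates independent copy.
Step by step:
`a = [1, 8, 7]` → a = [1, 8, 7]
`b = a.copy()` → b = [1, 8, 7]
`a.append(298)` → a = [1, 8, 7, 298]
`print(a)` → prints [1, 8, 7, 298]
`print(b)` → prints [1, 8, 7]

Answer:
[1, 8, 7, 298]
[1, 8, 7]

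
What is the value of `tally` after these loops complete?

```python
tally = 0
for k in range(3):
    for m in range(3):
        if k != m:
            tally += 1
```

3² - 3 (exclude diagonal)
`tally` takes the values: 0 → 1 → 2 → 3 → 4 → 5 → 6

Answer: 6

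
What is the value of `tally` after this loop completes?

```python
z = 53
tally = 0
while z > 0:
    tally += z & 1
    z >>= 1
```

Count set bits in 53 (binary: 0b110101)
`tally` takes the values: 0 → 1 → 2 → 3 → 4

Answer: 4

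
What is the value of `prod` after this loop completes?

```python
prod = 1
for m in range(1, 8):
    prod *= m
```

7! = 5040
`prod` takes the values: 1 → 2 → 6 → 24 → 120 → 720 → 5040

Answer: 5040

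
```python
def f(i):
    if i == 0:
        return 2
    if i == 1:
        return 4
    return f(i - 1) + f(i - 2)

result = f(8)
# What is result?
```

Build up from base cases: f(0)=2, f(1)=4, f(2)=6, f(3)=10, f(4)=16, f(5)=26, f(6)=42, ..., f(8)=110

Answer: 110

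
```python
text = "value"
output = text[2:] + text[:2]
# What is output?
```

Trace:
`text = "value"` → text = 'value'
`output = text[2:] + text[:2]` → output = 'lueva'
So output = 'lueva'

Answer: 'lueva'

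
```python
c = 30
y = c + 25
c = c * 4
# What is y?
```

Trace:
`c = 30` → c = 30
`y = c + 25` → y = 55
`c = c * 4` → c = 120
So y = 55

Answer: 55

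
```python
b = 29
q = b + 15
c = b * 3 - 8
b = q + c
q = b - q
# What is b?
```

Trace:
`b = 29` → b = 29
`q = b + 15` → q = 44
`c = b * 3 - 8` → c = 79
`b = q + c` → b = 123
`q = b - q` → q = 79
So b = 123

Answer: 123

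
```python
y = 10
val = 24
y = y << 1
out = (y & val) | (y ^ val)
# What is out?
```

Trace:
`y = 10` → y = 10
`val = 24` → val = 24
`y = y << 1` → y = 20
`out = (y & val) | (y ^ val)` → out = 28
So out = 28

Answer: 28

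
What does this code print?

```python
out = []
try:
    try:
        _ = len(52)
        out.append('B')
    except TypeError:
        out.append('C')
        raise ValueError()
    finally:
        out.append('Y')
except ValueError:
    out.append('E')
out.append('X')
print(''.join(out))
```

Execution trace: 'C' (inner except TypeError) → 'Y' (inner finally) → 'E' (outer except ValueError) → 'X' (after the try/except). Output: CYEX

Answer: CYEX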